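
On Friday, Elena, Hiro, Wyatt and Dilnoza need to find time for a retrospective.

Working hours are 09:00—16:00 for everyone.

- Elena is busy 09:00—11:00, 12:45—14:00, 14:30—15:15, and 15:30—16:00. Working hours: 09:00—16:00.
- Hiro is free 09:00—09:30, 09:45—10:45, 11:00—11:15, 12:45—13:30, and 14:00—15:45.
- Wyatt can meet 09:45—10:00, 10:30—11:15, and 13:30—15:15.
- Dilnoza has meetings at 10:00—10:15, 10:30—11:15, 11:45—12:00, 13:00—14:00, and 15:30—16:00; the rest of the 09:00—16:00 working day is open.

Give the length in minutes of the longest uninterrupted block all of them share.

Elena free within 09:00–16:00: 11:00–12:45, 14:00–14:30, 15:15–15:30.
Dilnoza free within 09:00–16:00: 09:00–10:00, 10:15–10:30, 11:15–11:45, 12:00–13:00, 14:00–15:30.
Elena ∩ Hiro: 11:00–11:15, 14:00–14:30, 15:15–15:30.
Elena ∩ Hiro ∩ Wyatt: 11:00–11:15, 14:00–14:30.
Elena ∩ Hiro ∩ Wyatt ∩ Dilnoza: 14:00–14:30.
Single common window of 30 minutes.

30 minutes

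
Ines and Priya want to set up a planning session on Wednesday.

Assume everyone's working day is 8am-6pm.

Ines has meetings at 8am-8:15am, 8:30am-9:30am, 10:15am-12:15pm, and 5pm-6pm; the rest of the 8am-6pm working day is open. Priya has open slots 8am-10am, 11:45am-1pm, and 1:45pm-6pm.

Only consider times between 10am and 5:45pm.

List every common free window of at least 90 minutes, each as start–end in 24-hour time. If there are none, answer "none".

13:45–17:00

Ines free within 08:00–18:00: 08:15–08:30, 09:30–10:15, 12:15–17:00.
Ines ∩ Priya: 08:15–08:30, 09:30–10:00, 12:15–13:00, 13:45–17:00.
Restricted to 10:00–17:45: 12:15–13:00, 13:45–17:00.
Windows ≥ 90 min: 13:45–17:00.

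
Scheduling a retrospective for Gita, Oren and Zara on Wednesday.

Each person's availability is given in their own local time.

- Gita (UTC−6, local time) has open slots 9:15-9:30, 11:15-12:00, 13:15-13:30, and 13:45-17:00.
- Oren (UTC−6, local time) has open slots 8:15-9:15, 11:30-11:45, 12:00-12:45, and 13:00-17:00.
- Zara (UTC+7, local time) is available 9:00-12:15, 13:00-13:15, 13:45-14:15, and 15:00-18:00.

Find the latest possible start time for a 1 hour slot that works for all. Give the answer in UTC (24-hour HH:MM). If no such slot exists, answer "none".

none

Gita → UTC: 15:15–15:30, 17:15–18:00, 19:15–19:30, 19:45–23:00.
Oren → UTC: 14:15–15:15, 17:30–17:45, 18:00–18:45, 19:00–23:00.
Zara → UTC: 02:00–05:15, 06:00–06:15, 06:45–07:15, 08:00–11:00.
Gita ∩ Oren: 17:30–17:45, 19:15–19:30, 19:45–23:00.
Gita ∩ Oren ∩ Zara: (none).
Windows ≥ 60 min: (none).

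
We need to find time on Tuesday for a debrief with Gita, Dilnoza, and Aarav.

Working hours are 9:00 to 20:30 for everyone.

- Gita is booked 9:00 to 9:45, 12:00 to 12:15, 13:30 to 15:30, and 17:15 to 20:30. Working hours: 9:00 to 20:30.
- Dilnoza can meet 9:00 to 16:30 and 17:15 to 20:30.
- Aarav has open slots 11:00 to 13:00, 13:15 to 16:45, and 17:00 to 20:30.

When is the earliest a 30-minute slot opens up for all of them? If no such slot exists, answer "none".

Gita free within 09:00–20:30: 09:45–12:00, 12:15–13:30, 15:30–17:15.
Gita ∩ Dilnoza: 09:45–12:00, 12:15–13:30, 15:30–16:30.
Gita ∩ Dilnoza ∩ Aarav: 11:00–12:00, 12:15–13:00, 13:15–13:30, 15:30–16:30.
Windows ≥ 30 min: 11:00–12:00, 12:15–13:00, 15:30–16:30.
Earliest such window starts at 11:00.

11:00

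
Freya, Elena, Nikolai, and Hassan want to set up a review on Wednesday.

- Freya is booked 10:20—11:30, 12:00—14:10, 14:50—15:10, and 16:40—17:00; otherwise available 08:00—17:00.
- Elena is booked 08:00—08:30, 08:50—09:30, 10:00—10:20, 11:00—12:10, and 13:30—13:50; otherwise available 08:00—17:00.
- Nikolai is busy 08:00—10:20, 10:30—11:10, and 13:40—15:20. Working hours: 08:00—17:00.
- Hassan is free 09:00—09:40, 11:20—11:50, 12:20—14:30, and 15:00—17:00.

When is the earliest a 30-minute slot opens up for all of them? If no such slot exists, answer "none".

Freya free within 08:00–17:00: 08:00–10:20, 11:30–12:00, 14:10–14:50, 15:10–16:40.
Elena free within 08:00–17:00: 08:30–08:50, 09:30–10:00, 10:20–11:00, 12:10–13:30, 13:50–17:00.
Nikolai free within 08:00–17:00: 10:20–10:30, 11:10–13:40, 15:20–17:00.
Freya ∩ Elena: 08:30–08:50, 09:30–10:00, 14:10–14:50, 15:10–16:40.
Freya ∩ Elena ∩ Nikolai: 15:20–16:40.
Freya ∩ Elena ∩ Nikolai ∩ Hassan: 15:20–16:40.
Windows ≥ 30 min: 15:20–16:40.
Earliest such window starts at 15:20.

15:20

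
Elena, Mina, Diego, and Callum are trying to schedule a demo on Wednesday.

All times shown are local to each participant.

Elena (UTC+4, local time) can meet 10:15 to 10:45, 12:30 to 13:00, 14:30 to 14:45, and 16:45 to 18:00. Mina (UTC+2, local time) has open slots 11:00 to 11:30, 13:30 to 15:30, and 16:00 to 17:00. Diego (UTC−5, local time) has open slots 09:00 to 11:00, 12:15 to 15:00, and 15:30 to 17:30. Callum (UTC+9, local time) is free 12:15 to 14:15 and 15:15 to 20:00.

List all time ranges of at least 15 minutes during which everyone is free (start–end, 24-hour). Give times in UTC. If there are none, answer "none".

none

Elena → UTC: 06:15–06:45, 08:30–09:00, 10:30–10:45, 12:45–14:00.
Mina → UTC: 09:00–09:30, 11:30–13:30, 14:00–15:00.
Diego → UTC: 14:00–16:00, 17:15–20:00, 20:30–22:30.
Callum → UTC: 03:15–05:15, 06:15–11:00.
Elena ∩ Mina: 12:45–13:30.
Elena ∩ Mina ∩ Diego: (none).
Elena ∩ Mina ∩ Diego ∩ Callum: (none).
Windows ≥ 15 min: (none).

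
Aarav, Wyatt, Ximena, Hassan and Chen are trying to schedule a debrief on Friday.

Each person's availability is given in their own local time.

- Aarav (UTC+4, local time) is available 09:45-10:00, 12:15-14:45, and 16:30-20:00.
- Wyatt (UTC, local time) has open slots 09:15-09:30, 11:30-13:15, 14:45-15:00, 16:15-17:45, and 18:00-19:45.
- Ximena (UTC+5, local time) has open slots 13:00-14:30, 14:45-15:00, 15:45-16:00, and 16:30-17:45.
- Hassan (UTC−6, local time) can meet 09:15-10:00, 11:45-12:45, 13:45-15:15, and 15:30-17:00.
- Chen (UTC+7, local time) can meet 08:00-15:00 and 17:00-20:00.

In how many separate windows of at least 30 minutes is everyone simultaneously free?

Aarav → UTC: 05:45–06:00, 08:15–10:45, 12:30–16:00.
Wyatt → UTC: 09:15–09:30, 11:30–13:15, 14:45–15:00, 16:15–17:45, 18:00–19:45.
Ximena → UTC: 08:00–09:30, 09:45–10:00, 10:45–11:00, 11:30–12:45.
Hassan → UTC: 15:15–16:00, 17:45–18:45, 19:45–21:15, 21:30–23:00.
Chen → UTC: 01:00–08:00, 10:00–13:00.
Aarav ∩ Wyatt: 09:15–09:30, 12:30–13:15, 14:45–15:00.
Aarav ∩ Wyatt ∩ Ximena: 09:15–09:30, 12:30–12:45.
Aarav ∩ Wyatt ∩ Ximena ∩ Hassan: (none).
Aarav ∩ Wyatt ∩ Ximena ∩ Hassan ∩ Chen: (none).
Windows ≥ 30 min: (none).
That's 0 windows.

0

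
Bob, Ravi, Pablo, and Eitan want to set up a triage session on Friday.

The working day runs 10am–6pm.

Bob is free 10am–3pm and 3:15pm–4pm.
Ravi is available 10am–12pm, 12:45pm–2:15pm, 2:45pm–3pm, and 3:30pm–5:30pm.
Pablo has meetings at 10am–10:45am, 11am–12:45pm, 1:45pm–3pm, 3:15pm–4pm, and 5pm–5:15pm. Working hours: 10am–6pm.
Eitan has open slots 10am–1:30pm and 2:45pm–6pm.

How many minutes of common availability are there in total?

60 minutes

Pablo free within 10:00–18:00: 10:45–11:00, 12:45–13:45, 15:00–15:15, 16:00–17:00, 17:15–18:00.
Bob ∩ Ravi: 10:00–12:00, 12:45–14:15, 14:45–15:00, 15:30–16:00.
Bob ∩ Ravi ∩ Pablo: 10:45–11:00, 12:45–13:45.
Bob ∩ Ravi ∩ Pablo ∩ Eitan: 10:45–11:00, 12:45–13:30.
Total common minutes: 15 + 45 = 60.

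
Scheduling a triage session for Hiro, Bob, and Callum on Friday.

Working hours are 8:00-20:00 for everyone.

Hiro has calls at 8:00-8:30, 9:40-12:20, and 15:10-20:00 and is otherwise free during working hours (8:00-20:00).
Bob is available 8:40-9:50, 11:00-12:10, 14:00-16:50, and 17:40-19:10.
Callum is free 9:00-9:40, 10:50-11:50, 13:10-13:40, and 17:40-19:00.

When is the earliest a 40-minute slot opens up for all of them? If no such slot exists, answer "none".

Hiro free within 08:00–20:00: 08:30–09:40, 12:20–15:10.
Hiro ∩ Bob: 08:40–09:40, 14:00–15:10.
Hiro ∩ Bob ∩ Callum: 09:00–09:40.
Windows ≥ 40 min: 09:00–09:40.
Earliest such window starts at 09:00.

09:00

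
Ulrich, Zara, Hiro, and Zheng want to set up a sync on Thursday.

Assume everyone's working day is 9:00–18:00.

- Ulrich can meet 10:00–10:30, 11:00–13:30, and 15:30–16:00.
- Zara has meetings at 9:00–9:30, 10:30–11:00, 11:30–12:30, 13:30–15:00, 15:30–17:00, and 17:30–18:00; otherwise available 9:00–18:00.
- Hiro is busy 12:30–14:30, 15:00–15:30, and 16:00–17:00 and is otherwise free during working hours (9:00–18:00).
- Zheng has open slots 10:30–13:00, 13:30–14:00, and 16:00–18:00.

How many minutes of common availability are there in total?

30 minutes

Zara free within 09:00–18:00: 09:30–10:30, 11:00–11:30, 12:30–13:30, 15:00–15:30, 17:00–17:30.
Hiro free within 09:00–18:00: 09:00–12:30, 14:30–15:00, 15:30–16:00, 17:00–18:00.
Ulrich ∩ Zara: 10:00–10:30, 11:00–11:30, 12:30–13:30.
Ulrich ∩ Zara ∩ Hiro: 10:00–10:30, 11:00–11:30.
Ulrich ∩ Zara ∩ Hiro ∩ Zheng: 11:00–11:30.
Total common minutes: 30.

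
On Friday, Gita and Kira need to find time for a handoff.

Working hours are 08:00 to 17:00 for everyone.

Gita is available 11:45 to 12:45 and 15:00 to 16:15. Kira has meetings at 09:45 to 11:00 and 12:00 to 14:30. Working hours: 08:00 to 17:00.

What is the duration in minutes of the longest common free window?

Kira free within 08:00–17:00: 08:00–09:45, 11:00–12:00, 14:30–17:00.
Gita ∩ Kira: 11:45–12:00, 15:00–16:15.
Common window lengths: 15, 75 min; longest is 75.

75 minutes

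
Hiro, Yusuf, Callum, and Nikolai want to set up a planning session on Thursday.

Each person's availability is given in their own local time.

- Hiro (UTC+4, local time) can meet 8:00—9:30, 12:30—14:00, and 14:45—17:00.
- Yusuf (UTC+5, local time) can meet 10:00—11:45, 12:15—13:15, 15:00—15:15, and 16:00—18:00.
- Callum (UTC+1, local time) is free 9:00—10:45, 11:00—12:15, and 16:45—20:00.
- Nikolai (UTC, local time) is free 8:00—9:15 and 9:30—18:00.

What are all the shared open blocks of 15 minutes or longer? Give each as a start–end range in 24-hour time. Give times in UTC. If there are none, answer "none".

Hiro → UTC: 04:00–05:30, 08:30–10:00, 10:45–13:00.
Yusuf → UTC: 05:00–06:45, 07:15–08:15, 10:00–10:15, 11:00–13:00.
Callum → UTC: 08:00–09:45, 10:00–11:15, 15:45–19:00.
Nikolai → UTC: 08:00–09:15, 09:30–18:00.
Hiro ∩ Yusuf: 05:00–05:30, 11:00–13:00.
Hiro ∩ Yusuf ∩ Callum: 11:00–11:15.
Hiro ∩ Yusuf ∩ Callum ∩ Nikolai: 11:00–11:15.
Windows ≥ 15 min: 11:00–11:15.

11:00–11:15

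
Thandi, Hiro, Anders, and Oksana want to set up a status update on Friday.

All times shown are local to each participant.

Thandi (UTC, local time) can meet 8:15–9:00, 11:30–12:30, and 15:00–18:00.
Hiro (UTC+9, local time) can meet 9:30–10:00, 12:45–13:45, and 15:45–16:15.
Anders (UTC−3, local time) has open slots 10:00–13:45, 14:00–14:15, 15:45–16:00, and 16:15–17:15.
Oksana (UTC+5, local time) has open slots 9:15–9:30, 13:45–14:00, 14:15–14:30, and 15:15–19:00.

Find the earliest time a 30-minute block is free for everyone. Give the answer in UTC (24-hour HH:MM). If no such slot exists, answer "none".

Thandi → UTC: 08:15–09:00, 11:30–12:30, 15:00–18:00.
Hiro → UTC: 00:30–01:00, 03:45–04:45, 06:45–07:15.
Anders → UTC: 13:00–16:45, 17:00–17:15, 18:45–19:00, 19:15–20:15.
Oksana → UTC: 04:15–04:30, 08:45–09:00, 09:15–09:30, 10:15–14:00.
Thandi ∩ Hiro: (none).
Thandi ∩ Hiro ∩ Anders: (none).
Thandi ∩ Hiro ∩ Anders ∩ Oksana: (none).
Windows ≥ 30 min: (none).

none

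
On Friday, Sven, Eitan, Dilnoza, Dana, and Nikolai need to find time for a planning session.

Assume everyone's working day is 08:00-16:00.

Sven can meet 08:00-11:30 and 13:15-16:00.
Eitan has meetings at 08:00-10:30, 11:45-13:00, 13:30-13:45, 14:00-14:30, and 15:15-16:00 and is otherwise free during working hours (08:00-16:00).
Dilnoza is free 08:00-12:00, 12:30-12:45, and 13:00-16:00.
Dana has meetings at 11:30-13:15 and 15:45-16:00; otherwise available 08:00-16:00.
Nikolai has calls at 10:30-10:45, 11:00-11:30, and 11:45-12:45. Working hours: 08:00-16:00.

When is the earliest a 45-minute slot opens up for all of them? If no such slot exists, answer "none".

Eitan free within 08:00–16:00: 10:30–11:45, 13:00–13:30, 13:45–14:00, 14:30–15:15.
Dana free within 08:00–16:00: 08:00–11:30, 13:15–15:45.
Nikolai free within 08:00–16:00: 08:00–10:30, 10:45–11:00, 11:30–11:45, 12:45–16:00.
Sven ∩ Eitan: 10:30–11:30, 13:15–13:30, 13:45–14:00, 14:30–15:15.
Sven ∩ Eitan ∩ Dilnoza: 10:30–11:30, 13:15–13:30, 13:45–14:00, 14:30–15:15.
Sven ∩ Eitan ∩ Dilnoza ∩ Dana: 10:30–11:30, 13:15–13:30, 13:45–14:00, 14:30–15:15.
Sven ∩ Eitan ∩ Dilnoza ∩ Dana ∩ Nikolai: 10:45–11:00, 13:15–13:30, 13:45–14:00, 14:30–15:15.
Windows ≥ 45 min: 14:30–15:15.
Earliest such window starts at 14:30.

14:30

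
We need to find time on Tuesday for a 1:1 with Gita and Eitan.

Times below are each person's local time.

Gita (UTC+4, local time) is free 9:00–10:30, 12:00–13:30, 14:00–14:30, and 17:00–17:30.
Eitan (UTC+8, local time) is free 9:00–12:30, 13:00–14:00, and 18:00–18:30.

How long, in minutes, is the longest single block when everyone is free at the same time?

Gita → UTC: 05:00–06:30, 08:00–09:30, 10:00–10:30, 13:00–13:30.
Eitan → UTC: 01:00–04:30, 05:00–06:00, 10:00–10:30.
Gita ∩ Eitan: 05:00–06:00, 10:00–10:30.
Common window lengths: 60, 30 min; longest is 60.

60 minutes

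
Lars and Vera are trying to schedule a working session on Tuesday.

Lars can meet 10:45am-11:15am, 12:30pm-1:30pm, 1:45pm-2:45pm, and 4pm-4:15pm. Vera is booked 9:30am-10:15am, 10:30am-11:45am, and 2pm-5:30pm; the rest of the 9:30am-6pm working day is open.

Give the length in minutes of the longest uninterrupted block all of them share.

Vera free within 09:30–18:00: 10:15–10:30, 11:45–14:00, 17:30–18:00.
Lars ∩ Vera: 12:30–13:30, 13:45–14:00.
Common window lengths: 60, 15 min; longest is 60.

60 minutes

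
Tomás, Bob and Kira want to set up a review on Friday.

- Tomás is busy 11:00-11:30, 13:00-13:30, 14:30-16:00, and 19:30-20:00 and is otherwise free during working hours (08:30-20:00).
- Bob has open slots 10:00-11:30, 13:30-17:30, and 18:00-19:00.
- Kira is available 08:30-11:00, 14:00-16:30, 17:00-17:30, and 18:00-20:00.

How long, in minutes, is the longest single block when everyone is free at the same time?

Tomás free within 08:30–20:00: 08:30–11:00, 11:30–13:00, 13:30–14:30, 16:00–19:30.
Tomás ∩ Bob: 10:00–11:00, 13:30–14:30, 16:00–17:30, 18:00–19:00.
Tomás ∩ Bob ∩ Kira: 10:00–11:00, 14:00–14:30, 16:00–16:30, 17:00–17:30, 18:00–19:00.
Common window lengths: 60, 30, 30, 30, 60 min; longest is 60.

60 minutes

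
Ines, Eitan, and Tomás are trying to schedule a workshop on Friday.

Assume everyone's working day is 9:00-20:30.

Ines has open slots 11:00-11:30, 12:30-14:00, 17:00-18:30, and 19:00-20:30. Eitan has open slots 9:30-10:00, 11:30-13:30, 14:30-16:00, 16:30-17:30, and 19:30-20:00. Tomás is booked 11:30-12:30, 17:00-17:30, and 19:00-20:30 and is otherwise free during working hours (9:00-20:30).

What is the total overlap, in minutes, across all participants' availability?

Tomás free within 09:00–20:30: 09:00–11:30, 12:30–17:00, 17:30–19:00.
Ines ∩ Eitan: 12:30–13:30, 17:00–17:30, 19:30–20:00.
Ines ∩ Eitan ∩ Tomás: 12:30–13:30.
Total common minutes: 60.

60 minutes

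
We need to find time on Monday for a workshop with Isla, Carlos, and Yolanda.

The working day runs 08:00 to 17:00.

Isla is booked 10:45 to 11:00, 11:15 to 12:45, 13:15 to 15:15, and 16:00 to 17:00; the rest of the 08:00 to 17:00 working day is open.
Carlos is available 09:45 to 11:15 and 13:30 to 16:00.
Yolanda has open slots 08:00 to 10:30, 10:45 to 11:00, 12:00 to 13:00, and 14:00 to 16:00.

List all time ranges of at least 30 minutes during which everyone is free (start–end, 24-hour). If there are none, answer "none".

09:45–10:30, 15:15–16:00

Isla free within 08:00–17:00: 08:00–10:45, 11:00–11:15, 12:45–13:15, 15:15–16:00.
Isla ∩ Carlos: 09:45–10:45, 11:00–11:15, 15:15–16:00.
Isla ∩ Carlos ∩ Yolanda: 09:45–10:30, 15:15–16:00.
Windows ≥ 30 min: 09:45–10:30, 15:15–16:00.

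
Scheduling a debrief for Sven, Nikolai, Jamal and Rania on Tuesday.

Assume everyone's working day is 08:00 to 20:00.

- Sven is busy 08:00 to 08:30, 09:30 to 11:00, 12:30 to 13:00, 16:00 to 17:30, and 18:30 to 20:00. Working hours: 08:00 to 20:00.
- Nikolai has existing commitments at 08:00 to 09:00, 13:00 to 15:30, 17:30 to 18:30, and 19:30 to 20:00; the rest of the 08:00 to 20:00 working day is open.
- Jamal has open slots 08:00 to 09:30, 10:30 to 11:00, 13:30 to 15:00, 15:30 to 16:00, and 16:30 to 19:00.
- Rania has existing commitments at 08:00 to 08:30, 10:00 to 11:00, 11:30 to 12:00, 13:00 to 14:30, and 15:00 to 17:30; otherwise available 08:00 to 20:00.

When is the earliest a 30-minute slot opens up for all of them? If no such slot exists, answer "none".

09:00

Sven free within 08:00–20:00: 08:30–09:30, 11:00–12:30, 13:00–16:00, 17:30–18:30.
Nikolai free within 08:00–20:00: 09:00–13:00, 15:30–17:30, 18:30–19:30.
Rania free within 08:00–20:00: 08:30–10:00, 11:00–11:30, 12:00–13:00, 14:30–15:00, 17:30–20:00.
Sven ∩ Nikolai: 09:00–09:30, 11:00–12:30, 15:30–16:00.
Sven ∩ Nikolai ∩ Jamal: 09:00–09:30, 15:30–16:00.
Sven ∩ Nikolai ∩ Jamal ∩ Rania: 09:00–09:30.
Windows ≥ 30 min: 09:00–09:30.
Earliest such window starts at 09:00.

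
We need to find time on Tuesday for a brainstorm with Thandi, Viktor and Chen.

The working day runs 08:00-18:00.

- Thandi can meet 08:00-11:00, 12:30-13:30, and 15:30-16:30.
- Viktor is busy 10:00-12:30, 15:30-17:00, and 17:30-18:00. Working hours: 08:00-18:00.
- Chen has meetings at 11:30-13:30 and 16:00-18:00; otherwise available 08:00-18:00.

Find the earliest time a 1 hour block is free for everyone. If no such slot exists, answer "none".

08:00

Viktor free within 08:00–18:00: 08:00–10:00, 12:30–15:30, 17:00–17:30.
Chen free within 08:00–18:00: 08:00–11:30, 13:30–16:00.
Thandi ∩ Viktor: 08:00–10:00, 12:30–13:30.
Thandi ∩ Viktor ∩ Chen: 08:00–10:00.
Windows ≥ 60 min: 08:00–10:00.
Earliest such window starts at 08:00.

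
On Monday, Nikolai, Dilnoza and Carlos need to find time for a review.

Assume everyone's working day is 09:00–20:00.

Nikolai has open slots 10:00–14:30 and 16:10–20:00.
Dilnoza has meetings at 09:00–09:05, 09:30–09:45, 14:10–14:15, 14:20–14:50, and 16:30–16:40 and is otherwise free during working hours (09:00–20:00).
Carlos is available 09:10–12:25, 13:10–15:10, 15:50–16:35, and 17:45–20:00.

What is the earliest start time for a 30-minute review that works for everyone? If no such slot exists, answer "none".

Dilnoza free within 09:00–20:00: 09:05–09:30, 09:45–14:10, 14:15–14:20, 14:50–16:30, 16:40–20:00.
Nikolai ∩ Dilnoza: 10:00–14:10, 14:15–14:20, 16:10–16:30, 16:40–20:00.
Nikolai ∩ Dilnoza ∩ Carlos: 10:00–12:25, 13:10–14:10, 14:15–14:20, 16:10–16:30, 17:45–20:00.
Windows ≥ 30 min: 10:00–12:25, 13:10–14:10, 17:45–20:00.
Earliest such window starts at 10:00.

10:00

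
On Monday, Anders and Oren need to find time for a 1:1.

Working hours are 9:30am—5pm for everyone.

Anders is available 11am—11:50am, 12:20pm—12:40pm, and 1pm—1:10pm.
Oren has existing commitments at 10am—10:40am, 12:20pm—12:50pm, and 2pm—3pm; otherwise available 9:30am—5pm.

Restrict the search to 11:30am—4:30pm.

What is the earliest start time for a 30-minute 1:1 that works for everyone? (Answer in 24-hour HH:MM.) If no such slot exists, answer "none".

Oren free within 09:30–17:00: 09:30–10:00, 10:40–12:20, 12:50–14:00, 15:00–17:00.
Anders ∩ Oren: 11:00–11:50, 13:00–13:10.
Restricted to 11:30–16:30: 11:30–11:50, 13:00–13:10.
Windows ≥ 30 min: (none).

none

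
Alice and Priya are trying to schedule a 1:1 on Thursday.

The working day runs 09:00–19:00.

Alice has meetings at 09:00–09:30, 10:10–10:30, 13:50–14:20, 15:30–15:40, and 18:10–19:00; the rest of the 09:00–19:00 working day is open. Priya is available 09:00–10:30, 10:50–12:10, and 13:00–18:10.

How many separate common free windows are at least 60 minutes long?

Alice free within 09:00–19:00: 09:30–10:10, 10:30–13:50, 14:20–15:30, 15:40–18:10.
Alice ∩ Priya: 09:30–10:10, 10:50–12:10, 13:00–13:50, 14:20–15:30, 15:40–18:10.
Windows ≥ 60 min: 10:50–12:10, 14:20–15:30, 15:40–18:10.
That's 3 windows.

3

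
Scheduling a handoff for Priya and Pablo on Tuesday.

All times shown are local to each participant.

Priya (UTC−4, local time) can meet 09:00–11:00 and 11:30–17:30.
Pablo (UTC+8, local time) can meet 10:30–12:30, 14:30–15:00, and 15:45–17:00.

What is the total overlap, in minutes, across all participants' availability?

0 minutes

Priya → UTC: 13:00–15:00, 15:30–21:30.
Pablo → UTC: 02:30–04:30, 06:30–07:00, 07:45–09:00.
Priya ∩ Pablo: (none).
Total common minutes: 0.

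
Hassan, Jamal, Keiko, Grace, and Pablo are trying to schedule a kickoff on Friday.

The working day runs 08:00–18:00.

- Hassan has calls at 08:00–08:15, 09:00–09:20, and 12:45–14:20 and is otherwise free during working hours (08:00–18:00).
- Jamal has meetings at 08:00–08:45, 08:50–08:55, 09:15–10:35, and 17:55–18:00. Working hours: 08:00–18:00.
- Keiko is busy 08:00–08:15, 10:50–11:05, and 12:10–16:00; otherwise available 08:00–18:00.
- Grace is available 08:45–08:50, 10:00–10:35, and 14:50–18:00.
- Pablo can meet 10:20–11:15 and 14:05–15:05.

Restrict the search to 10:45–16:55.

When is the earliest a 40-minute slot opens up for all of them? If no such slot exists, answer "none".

Hassan free within 08:00–18:00: 08:15–09:00, 09:20–12:45, 14:20–18:00.
Jamal free within 08:00–18:00: 08:45–08:50, 08:55–09:15, 10:35–17:55.
Keiko free within 08:00–18:00: 08:15–10:50, 11:05–12:10, 16:00–18:00.
Hassan ∩ Jamal: 08:45–08:50, 08:55–09:00, 10:35–12:45, 14:20–17:55.
Hassan ∩ Jamal ∩ Keiko: 08:45–08:50, 08:55–09:00, 10:35–10:50, 11:05–12:10, 16:00–17:55.
Hassan ∩ Jamal ∩ Keiko ∩ Grace: 08:45–08:50, 16:00–17:55.
Hassan ∩ Jamal ∩ Keiko ∩ Grace ∩ Pablo: (none).
Restricted to 10:45–16:55: (none).
Windows ≥ 40 min: (none).

none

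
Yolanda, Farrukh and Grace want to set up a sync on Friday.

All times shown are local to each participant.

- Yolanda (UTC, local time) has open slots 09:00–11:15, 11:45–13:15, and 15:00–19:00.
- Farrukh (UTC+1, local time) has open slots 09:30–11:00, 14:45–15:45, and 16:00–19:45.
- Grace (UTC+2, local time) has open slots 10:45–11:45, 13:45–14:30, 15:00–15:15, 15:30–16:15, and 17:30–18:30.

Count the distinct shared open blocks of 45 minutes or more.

Yolanda → UTC: 09:00–11:15, 11:45–13:15, 15:00–19:00.
Farrukh → UTC: 08:30–10:00, 13:45–14:45, 15:00–18:45.
Grace → UTC: 08:45–09:45, 11:45–12:30, 13:00–13:15, 13:30–14:15, 15:30–16:30.
Yolanda ∩ Farrukh: 09:00–10:00, 15:00–18:45.
Yolanda ∩ Farrukh ∩ Grace: 09:00–09:45, 15:30–16:30.
Windows ≥ 45 min: 09:00–09:45, 15:30–16:30.
That's 2 windows.

2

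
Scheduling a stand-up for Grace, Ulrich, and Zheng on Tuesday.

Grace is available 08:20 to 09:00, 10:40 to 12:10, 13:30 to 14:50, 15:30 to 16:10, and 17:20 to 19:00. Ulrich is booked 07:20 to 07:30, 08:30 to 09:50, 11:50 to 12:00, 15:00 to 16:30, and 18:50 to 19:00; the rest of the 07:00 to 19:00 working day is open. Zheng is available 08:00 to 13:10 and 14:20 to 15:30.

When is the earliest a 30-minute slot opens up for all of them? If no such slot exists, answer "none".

Ulrich free within 07:00–19:00: 07:00–07:20, 07:30–08:30, 09:50–11:50, 12:00–15:00, 16:30–18:50.
Grace ∩ Ulrich: 08:20–08:30, 10:40–11:50, 12:00–12:10, 13:30–14:50, 17:20–18:50.
Grace ∩ Ulrich ∩ Zheng: 08:20–08:30, 10:40–11:50, 12:00–12:10, 14:20–14:50.
Windows ≥ 30 min: 10:40–11:50, 14:20–14:50.
Earliest such window starts at 10:40.

10:40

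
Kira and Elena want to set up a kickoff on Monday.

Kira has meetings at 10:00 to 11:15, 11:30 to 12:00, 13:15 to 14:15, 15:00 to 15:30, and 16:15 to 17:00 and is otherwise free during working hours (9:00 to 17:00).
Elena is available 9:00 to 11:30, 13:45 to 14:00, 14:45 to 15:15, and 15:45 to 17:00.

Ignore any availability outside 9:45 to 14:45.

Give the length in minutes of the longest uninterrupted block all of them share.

15 minutes

Kira free within 09:00–17:00: 09:00–10:00, 11:15–11:30, 12:00–13:15, 14:15–15:00, 15:30–16:15.
Kira ∩ Elena: 09:00–10:00, 11:15–11:30, 14:45–15:00, 15:45–16:15.
Restricted to 09:45–14:45: 09:45–10:00, 11:15–11:30.
Common window lengths: 15, 15 min; longest is 15.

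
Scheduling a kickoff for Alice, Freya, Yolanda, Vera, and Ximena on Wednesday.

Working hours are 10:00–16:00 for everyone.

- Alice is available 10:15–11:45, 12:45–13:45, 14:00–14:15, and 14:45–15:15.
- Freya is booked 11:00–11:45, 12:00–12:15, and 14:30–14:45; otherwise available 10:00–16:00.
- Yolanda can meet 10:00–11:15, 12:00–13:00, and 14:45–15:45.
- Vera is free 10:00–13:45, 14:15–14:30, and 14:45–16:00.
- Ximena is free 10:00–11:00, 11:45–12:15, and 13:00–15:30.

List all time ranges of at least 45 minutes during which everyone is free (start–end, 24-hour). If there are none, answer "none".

10:15–11:00

Freya free within 10:00–16:00: 10:00–11:00, 11:45–12:00, 12:15–14:30, 14:45–16:00.
Alice ∩ Freya: 10:15–11:00, 12:45–13:45, 14:00–14:15, 14:45–15:15.
Alice ∩ Freya ∩ Yolanda: 10:15–11:00, 12:45–13:00, 14:45–15:15.
Alice ∩ Freya ∩ Yolanda ∩ Vera: 10:15–11:00, 12:45–13:00, 14:45–15:15.
Alice ∩ Freya ∩ Yolanda ∩ Vera ∩ Ximena: 10:15–11:00, 14:45–15:15.
Windows ≥ 45 min: 10:15–11:00.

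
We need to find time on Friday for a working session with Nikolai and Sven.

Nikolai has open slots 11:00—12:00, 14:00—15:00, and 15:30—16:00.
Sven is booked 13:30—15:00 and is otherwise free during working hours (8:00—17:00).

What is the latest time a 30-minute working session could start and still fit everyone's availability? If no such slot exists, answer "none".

Sven free within 08:00–17:00: 08:00–13:30, 15:00–17:00.
Nikolai ∩ Sven: 11:00–12:00, 15:30–16:00.
Windows ≥ 30 min: 11:00–12:00, 15:30–16:00.
Latest start in the last window 15:30–16:00 is 16:00 − 30 min = 15:30.

15:30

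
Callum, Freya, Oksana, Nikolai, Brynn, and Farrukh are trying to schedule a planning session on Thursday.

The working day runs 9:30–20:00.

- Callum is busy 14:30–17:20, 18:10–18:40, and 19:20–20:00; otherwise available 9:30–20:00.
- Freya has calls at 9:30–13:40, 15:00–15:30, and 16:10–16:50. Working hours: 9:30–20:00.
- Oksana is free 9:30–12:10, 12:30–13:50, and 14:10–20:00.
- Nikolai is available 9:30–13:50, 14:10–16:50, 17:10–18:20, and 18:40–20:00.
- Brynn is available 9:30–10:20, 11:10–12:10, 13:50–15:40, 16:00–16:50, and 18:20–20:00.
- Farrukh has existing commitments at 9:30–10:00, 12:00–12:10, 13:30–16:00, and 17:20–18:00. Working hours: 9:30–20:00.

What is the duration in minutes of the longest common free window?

Callum free within 09:30–20:00: 09:30–14:30, 17:20–18:10, 18:40–19:20.
Freya free within 09:30–20:00: 13:40–15:00, 15:30–16:10, 16:50–20:00.
Farrukh free within 09:30–20:00: 10:00–12:00, 12:10–13:30, 16:00–17:20, 18:00–20:00.
Callum ∩ Freya: 13:40–14:30, 17:20–18:10, 18:40–19:20.
Callum ∩ Freya ∩ Oksana: 13:40–13:50, 14:10–14:30, 17:20–18:10, 18:40–19:20.
Callum ∩ Freya ∩ Oksana ∩ Nikolai: 13:40–13:50, 14:10–14:30, 17:20–18:10, 18:40–19:20.
Callum ∩ Freya ∩ Oksana ∩ Nikolai ∩ Brynn: 14:10–14:30, 18:40–19:20.
Callum ∩ Freya ∩ Oksana ∩ Nikolai ∩ Brynn ∩ Farrukh: 18:40–19:20.
Single common window of 40 minutes.

40 minutes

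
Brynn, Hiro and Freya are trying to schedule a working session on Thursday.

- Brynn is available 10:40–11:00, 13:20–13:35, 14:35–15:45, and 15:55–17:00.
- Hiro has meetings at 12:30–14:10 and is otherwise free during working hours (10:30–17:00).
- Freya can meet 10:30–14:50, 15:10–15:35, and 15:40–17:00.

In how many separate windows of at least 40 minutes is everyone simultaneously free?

Hiro free within 10:30–17:00: 10:30–12:30, 14:10–17:00.
Brynn ∩ Hiro: 10:40–11:00, 14:35–15:45, 15:55–17:00.
Brynn ∩ Hiro ∩ Freya: 10:40–11:00, 14:35–14:50, 15:10–15:35, 15:40–15:45, 15:55–17:00.
Windows ≥ 40 min: 15:55–17:00.
That's 1 window.

1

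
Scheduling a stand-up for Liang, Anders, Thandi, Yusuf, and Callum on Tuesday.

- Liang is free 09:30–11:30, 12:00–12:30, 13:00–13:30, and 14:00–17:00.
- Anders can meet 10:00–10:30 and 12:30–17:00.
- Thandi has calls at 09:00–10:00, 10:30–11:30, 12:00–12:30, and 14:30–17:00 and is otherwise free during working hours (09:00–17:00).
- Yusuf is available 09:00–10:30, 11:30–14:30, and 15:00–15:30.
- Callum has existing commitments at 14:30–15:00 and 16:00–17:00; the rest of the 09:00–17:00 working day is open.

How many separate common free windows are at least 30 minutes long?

3

Thandi free within 09:00–17:00: 10:00–10:30, 11:30–12:00, 12:30–14:30.
Callum free within 09:00–17:00: 09:00–14:30, 15:00–16:00.
Liang ∩ Anders: 10:00–10:30, 13:00–13:30, 14:00–17:00.
Liang ∩ Anders ∩ Thandi: 10:00–10:30, 13:00–13:30, 14:00–14:30.
Liang ∩ Anders ∩ Thandi ∩ Yusuf: 10:00–10:30, 13:00–13:30, 14:00–14:30.
Liang ∩ Anders ∩ Thandi ∩ Yusuf ∩ Callum: 10:00–10:30, 13:00–13:30, 14:00–14:30.
Windows ≥ 30 min: 10:00–10:30, 13:00–13:30, 14:00–14:30.
That's 3 windows.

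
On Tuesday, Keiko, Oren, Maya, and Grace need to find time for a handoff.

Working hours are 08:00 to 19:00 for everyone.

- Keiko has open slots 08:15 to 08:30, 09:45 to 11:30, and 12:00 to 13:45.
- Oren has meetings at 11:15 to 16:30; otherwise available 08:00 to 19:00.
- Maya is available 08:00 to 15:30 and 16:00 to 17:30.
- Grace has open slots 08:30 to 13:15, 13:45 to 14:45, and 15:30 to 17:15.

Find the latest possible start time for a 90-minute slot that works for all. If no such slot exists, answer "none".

09:45

Oren free within 08:00–19:00: 08:00–11:15, 16:30–19:00.
Keiko ∩ Oren: 08:15–08:30, 09:45–11:15.
Keiko ∩ Oren ∩ Maya: 08:15–08:30, 09:45–11:15.
Keiko ∩ Oren ∩ Maya ∩ Grace: 09:45–11:15.
Windows ≥ 90 min: 09:45–11:15.
Latest start in the last window 09:45–11:15 is 11:15 − 90 min = 09:45.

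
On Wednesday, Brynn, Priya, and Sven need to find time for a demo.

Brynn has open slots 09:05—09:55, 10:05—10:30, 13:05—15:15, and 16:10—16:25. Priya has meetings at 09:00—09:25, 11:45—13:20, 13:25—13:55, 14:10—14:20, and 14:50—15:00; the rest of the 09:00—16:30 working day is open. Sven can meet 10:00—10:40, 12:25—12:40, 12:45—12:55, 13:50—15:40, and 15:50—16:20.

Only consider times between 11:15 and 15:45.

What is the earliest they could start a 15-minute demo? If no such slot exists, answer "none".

13:55

Priya free within 09:00–16:30: 09:25–11:45, 13:20–13:25, 13:55–14:10, 14:20–14:50, 15:00–16:30.
Brynn ∩ Priya: 09:25–09:55, 10:05–10:30, 13:20–13:25, 13:55–14:10, 14:20–14:50, 15:00–15:15, 16:10–16:25.
Brynn ∩ Priya ∩ Sven: 10:05–10:30, 13:55–14:10, 14:20–14:50, 15:00–15:15, 16:10–16:20.
Restricted to 11:15–15:45: 13:55–14:10, 14:20–14:50, 15:00–15:15.
Windows ≥ 15 min: 13:55–14:10, 14:20–14:50, 15:00–15:15.
Earliest such window starts at 13:55.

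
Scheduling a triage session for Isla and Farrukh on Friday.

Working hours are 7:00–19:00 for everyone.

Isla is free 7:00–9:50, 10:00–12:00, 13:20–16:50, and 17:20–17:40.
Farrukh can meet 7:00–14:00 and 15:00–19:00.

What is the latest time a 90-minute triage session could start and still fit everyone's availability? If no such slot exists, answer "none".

15:20

Isla ∩ Farrukh: 07:00–09:50, 10:00–12:00, 13:20–14:00, 15:00–16:50, 17:20–17:40.
Windows ≥ 90 min: 07:00–09:50, 10:00–12:00, 15:00–16:50.
Latest start in the last window 15:00–16:50 is 16:50 − 90 min = 15:20.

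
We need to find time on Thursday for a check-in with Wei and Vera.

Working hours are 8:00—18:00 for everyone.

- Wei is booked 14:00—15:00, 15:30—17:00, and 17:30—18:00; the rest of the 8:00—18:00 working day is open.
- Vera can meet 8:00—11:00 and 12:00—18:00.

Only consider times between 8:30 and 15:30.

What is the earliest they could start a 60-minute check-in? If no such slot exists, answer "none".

08:30

Wei free within 08:00–18:00: 08:00–14:00, 15:00–15:30, 17:00–17:30.
Wei ∩ Vera: 08:00–11:00, 12:00–14:00, 15:00–15:30, 17:00–17:30.
Restricted to 08:30–15:30: 08:30–11:00, 12:00–14:00, 15:00–15:30.
Windows ≥ 60 min: 08:30–11:00, 12:00–14:00.
Earliest such window starts at 08:30.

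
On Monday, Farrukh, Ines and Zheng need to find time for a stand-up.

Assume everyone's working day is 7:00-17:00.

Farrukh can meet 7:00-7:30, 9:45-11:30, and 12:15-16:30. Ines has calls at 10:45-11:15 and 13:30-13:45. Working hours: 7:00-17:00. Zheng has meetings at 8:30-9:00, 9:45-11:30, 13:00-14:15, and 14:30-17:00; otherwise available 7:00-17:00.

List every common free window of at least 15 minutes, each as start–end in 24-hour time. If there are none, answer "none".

Ines free within 07:00–17:00: 07:00–10:45, 11:15–13:30, 13:45–17:00.
Zheng free within 07:00–17:00: 07:00–08:30, 09:00–09:45, 11:30–13:00, 14:15–14:30.
Farrukh ∩ Ines: 07:00–07:30, 09:45–10:45, 11:15–11:30, 12:15–13:30, 13:45–16:30.
Farrukh ∩ Ines ∩ Zheng: 07:00–07:30, 12:15–13:00, 14:15–14:30.
Windows ≥ 15 min: 07:00–07:30, 12:15–13:00, 14:15–14:30.

07:00–07:30, 12:15–13:00, 14:15–14:30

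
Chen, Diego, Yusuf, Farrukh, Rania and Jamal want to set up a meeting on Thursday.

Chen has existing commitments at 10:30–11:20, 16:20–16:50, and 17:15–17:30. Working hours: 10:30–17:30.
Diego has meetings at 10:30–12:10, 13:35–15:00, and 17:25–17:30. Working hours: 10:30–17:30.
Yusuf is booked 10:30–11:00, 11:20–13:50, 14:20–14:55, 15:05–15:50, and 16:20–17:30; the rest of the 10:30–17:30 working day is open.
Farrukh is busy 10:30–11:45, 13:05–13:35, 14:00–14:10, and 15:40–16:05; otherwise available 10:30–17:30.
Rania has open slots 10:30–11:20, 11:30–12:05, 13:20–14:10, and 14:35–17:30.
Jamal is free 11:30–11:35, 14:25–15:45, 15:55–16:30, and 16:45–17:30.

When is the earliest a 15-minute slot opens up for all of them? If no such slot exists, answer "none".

16:05

Chen free within 10:30–17:30: 11:20–16:20, 16:50–17:15.
Diego free within 10:30–17:30: 12:10–13:35, 15:00–17:25.
Yusuf free within 10:30–17:30: 11:00–11:20, 13:50–14:20, 14:55–15:05, 15:50–16:20.
Farrukh free within 10:30–17:30: 11:45–13:05, 13:35–14:00, 14:10–15:40, 16:05–17:30.
Chen ∩ Diego: 12:10–13:35, 15:00–16:20, 16:50–17:15.
Chen ∩ Diego ∩ Yusuf: 15:00–15:05, 15:50–16:20.
Chen ∩ Diego ∩ Yusuf ∩ Farrukh: 15:00–15:05, 16:05–16:20.
Chen ∩ Diego ∩ Yusuf ∩ Farrukh ∩ Rania: 15:00–15:05, 16:05–16:20.
Chen ∩ Diego ∩ Yusuf ∩ Farrukh ∩ Rania ∩ Jamal: 15:00–15:05, 16:05–16:20.
Windows ≥ 15 min: 16:05–16:20.
Earliest such window starts at 16:05.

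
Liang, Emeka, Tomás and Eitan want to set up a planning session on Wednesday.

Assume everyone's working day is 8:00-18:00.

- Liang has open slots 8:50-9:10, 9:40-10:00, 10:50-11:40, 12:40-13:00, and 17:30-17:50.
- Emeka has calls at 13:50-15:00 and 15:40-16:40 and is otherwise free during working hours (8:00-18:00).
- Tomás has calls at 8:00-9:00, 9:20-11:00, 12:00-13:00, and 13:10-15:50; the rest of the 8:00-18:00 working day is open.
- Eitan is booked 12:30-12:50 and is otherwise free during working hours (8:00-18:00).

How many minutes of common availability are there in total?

70 minutes

Emeka free within 08:00–18:00: 08:00–13:50, 15:00–15:40, 16:40–18:00.
Tomás free within 08:00–18:00: 09:00–09:20, 11:00–12:00, 13:00–13:10, 15:50–18:00.
Eitan free within 08:00–18:00: 08:00–12:30, 12:50–18:00.
Liang ∩ Emeka: 08:50–09:10, 09:40–10:00, 10:50–11:40, 12:40–13:00, 17:30–17:50.
Liang ∩ Emeka ∩ Tomás: 09:00–09:10, 11:00–11:40, 17:30–17:50.
Liang ∩ Emeka ∩ Tomás ∩ Eitan: 09:00–09:10, 11:00–11:40, 17:30–17:50.
Total common minutes: 10 + 40 + 20 = 70.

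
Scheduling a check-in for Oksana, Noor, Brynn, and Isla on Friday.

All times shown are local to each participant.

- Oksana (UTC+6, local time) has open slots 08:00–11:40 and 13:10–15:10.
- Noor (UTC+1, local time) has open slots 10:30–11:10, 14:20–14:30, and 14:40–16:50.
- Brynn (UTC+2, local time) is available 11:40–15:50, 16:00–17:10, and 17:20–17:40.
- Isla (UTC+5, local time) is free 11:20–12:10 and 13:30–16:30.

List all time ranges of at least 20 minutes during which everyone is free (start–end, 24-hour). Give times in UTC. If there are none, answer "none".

none

Oksana → UTC: 02:00–05:40, 07:10–09:10.
Noor → UTC: 09:30–10:10, 13:20–13:30, 13:40–15:50.
Brynn → UTC: 09:40–13:50, 14:00–15:10, 15:20–15:40.
Isla → UTC: 06:20–07:10, 08:30–11:30.
Oksana ∩ Noor: (none).
Oksana ∩ Noor ∩ Brynn: (none).
Oksana ∩ Noor ∩ Brynn ∩ Isla: (none).
Windows ≥ 20 min: (none).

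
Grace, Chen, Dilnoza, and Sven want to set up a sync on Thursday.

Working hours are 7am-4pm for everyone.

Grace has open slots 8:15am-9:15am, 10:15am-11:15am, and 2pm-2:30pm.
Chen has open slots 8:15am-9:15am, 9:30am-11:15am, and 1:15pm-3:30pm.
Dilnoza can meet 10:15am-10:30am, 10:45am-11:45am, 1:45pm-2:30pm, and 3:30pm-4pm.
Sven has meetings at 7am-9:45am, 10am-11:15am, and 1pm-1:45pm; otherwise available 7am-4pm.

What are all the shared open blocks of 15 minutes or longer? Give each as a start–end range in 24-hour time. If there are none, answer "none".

Sven free within 07:00–16:00: 09:45–10:00, 11:15–13:00, 13:45–16:00.
Grace ∩ Chen: 08:15–09:15, 10:15–11:15, 14:00–14:30.
Grace ∩ Chen ∩ Dilnoza: 10:15–10:30, 10:45–11:15, 14:00–14:30.
Grace ∩ Chen ∩ Dilnoza ∩ Sven: 14:00–14:30.
Windows ≥ 15 min: 14:00–14:30.

14:00–14:30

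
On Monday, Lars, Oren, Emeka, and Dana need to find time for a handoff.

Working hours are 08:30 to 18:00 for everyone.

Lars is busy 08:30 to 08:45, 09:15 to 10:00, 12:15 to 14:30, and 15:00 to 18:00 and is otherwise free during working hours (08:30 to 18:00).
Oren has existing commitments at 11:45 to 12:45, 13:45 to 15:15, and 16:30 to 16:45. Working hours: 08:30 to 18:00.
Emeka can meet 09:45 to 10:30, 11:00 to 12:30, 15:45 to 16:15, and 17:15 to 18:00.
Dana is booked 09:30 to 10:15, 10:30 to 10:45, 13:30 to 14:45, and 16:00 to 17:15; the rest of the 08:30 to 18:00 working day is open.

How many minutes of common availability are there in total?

Lars free within 08:30–18:00: 08:45–09:15, 10:00–12:15, 14:30–15:00.
Oren free within 08:30–18:00: 08:30–11:45, 12:45–13:45, 15:15–16:30, 16:45–18:00.
Dana free within 08:30–18:00: 08:30–09:30, 10:15–10:30, 10:45–13:30, 14:45–16:00, 17:15–18:00.
Lars ∩ Oren: 08:45–09:15, 10:00–11:45.
Lars ∩ Oren ∩ Emeka: 10:00–10:30, 11:00–11:45.
Lars ∩ Oren ∩ Emeka ∩ Dana: 10:15–10:30, 11:00–11:45.
Total common minutes: 15 + 45 = 60.

60 minutes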